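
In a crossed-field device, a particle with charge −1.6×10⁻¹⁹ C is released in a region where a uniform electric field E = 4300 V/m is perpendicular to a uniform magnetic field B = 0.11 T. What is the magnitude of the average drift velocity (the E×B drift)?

v_d ≈ 3.9×10⁴ m/s

In crossed fields the guiding centre drifts at v_d = |E×B|/B² = E/B, independent of charge and mass.
v_d = 4300/0.11 = 3.9×10⁴ m/s.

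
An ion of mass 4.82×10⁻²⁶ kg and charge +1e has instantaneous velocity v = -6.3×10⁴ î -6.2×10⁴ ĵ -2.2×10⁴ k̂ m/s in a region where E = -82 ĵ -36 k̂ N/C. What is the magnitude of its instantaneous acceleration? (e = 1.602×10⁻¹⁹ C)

Only an electric field acts, so F = qE = (1.602×10⁻¹⁹ C)·(0, -82.0, -36.0) = (0, -1.31×10⁻¹⁷, -5.77×10⁻¹⁸) N.
|a| = |F|/m = 1.435×10⁻¹⁷/4.82×10⁻²⁶ ≈ 2.98×10⁸ m/s².

|a| ≈ 2.98×10⁸ m/s²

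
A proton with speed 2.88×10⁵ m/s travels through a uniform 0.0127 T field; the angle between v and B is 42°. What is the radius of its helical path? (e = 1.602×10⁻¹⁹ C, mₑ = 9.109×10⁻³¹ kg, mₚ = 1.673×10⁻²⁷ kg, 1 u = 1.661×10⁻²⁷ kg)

r ≈ 0.158 m

v⊥ = v sinθ = 2.88×10⁵·sin42° ≈ 1.927×10⁵ m/s.
r = m v⊥/(|q|B) = (1.673×10⁻²⁷)(1.927×10⁵)/((1.602×10⁻¹⁹)(0.0127)) ≈ 0.158 m.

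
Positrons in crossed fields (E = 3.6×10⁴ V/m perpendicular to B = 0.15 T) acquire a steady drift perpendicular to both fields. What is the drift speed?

The E×B drift speed is v_d = E/B.
v_d = 3.6×10⁴/0.15 = 2.4×10⁵ m/s.

v_d ≈ 2.4×10⁵ m/s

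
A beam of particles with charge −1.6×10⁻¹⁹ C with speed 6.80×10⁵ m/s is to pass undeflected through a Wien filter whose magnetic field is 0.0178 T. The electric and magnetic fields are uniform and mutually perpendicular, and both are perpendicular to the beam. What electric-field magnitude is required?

For straight-line motion qE = qvB, so E = vB.
E = 6.80×10⁵ × 0.0178 = 1.21×10⁴ V/m.

E = 1.21×10⁴ V/m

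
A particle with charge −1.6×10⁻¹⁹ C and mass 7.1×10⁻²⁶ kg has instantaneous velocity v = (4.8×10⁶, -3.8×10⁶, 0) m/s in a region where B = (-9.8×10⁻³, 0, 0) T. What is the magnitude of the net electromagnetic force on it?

|F| ≈ 5.96×10⁻¹⁵ N

v×B = (0, 0, -3.72×10⁴) N/C.
F = q v×B = (−1.6×10⁻¹⁹ C)·(0, 0, -3.72×10⁴) = (0, 0, 5.96×10⁻¹⁵) N.
|F| = 5.96×10⁻¹⁵ N.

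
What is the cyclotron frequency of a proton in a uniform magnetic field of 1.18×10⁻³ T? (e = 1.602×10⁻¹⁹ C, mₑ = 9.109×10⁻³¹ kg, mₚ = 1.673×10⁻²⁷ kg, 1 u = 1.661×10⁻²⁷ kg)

f = |q|B/(2πm).
f = (1.602×10⁻¹⁹)(1.18×10⁻³)/(2π·1.673×10⁻²⁷) ≈ 1.80×10⁴ Hz.

f ≈ 1.80×10⁴ Hz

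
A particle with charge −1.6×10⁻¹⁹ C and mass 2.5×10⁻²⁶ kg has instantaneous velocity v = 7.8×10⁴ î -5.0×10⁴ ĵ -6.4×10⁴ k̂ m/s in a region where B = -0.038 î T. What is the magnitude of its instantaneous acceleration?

v×B = (0, 2430, -1900) N/C.
F = q v×B = (−1.6×10⁻¹⁹ C)·(0, 2430, -1900) = (0, -3.89×10⁻¹⁶, 3.04×10⁻¹⁶) N.
|a| = |F|/m = 4.938×10⁻¹⁶/2.5×10⁻²⁶ ≈ 1.98×10¹⁰ m/s².

|a| ≈ 1.98×10¹⁰ m/s²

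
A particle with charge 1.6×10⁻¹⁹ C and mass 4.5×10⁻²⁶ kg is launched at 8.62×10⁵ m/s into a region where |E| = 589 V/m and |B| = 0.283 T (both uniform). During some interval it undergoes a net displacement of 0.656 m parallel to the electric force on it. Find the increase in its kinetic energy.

ΔKE ≈ 6.18×10⁻¹⁷ J

The magnetic force is always ⟂ v and does no work; only the electric force changes KE.
ΔKE = F_E · d = |q|E d = (1.6×10⁻¹⁹)(589)(0.656) ≈ 6.18×10⁻¹⁷ J.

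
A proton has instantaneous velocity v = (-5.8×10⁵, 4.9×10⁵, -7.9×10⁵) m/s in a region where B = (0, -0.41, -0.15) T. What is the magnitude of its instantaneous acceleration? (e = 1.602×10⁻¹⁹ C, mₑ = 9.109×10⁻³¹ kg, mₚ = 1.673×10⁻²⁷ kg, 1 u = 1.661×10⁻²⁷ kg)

|a| ≈ 4.51×10¹³ m/s²

v×B = (-3.97×10⁵, -8.70×10⁴, 2.38×10⁵) N/C.
F = q v×B = (1.602×10⁻¹⁹ C)·(-3.97×10⁵, -8.70×10⁴, 2.38×10⁵) = (-6.37×10⁻¹⁴, -1.39×10⁻¹⁴, 3.81×10⁻¹⁴) N.
|a| = |F|/m = 7.549×10⁻¹⁴/1.673×10⁻²⁷ ≈ 4.51×10¹³ m/s².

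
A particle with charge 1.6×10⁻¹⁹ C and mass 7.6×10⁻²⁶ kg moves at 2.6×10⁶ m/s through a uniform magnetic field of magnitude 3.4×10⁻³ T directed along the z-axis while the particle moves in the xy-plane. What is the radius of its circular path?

The magnetic force provides the centripetal force: |q|vB = mv²/r.
r = mv/(|q|B) = (7.6×10⁻²⁶)(2.6×10⁶)/((1.6×10⁻¹⁹)(3.4×10⁻³)) ≈ 360 m.

r ≈ 360 m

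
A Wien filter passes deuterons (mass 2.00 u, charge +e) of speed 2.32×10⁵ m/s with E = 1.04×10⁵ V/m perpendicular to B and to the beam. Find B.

Balance of forces in the selector: qE = qvB ⇒ B = E/v.
B = 1.04×10⁵/2.32×10⁵ = 0.448 T.

B = 0.448 T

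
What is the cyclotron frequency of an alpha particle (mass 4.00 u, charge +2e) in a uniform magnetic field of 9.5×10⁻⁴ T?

f = |q|B/(2πm).
f = (3.204×10⁻¹⁹)(9.5×10⁻⁴)/(2π·6.644×10⁻²⁷) ≈ 7300 Hz.

f ≈ 7300 Hz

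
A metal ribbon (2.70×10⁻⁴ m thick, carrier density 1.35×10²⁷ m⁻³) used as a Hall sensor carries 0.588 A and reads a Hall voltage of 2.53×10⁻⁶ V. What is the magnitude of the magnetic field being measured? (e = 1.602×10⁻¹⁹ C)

B ≈ 0.251 T

From V_H = IB/(n e t), B = V_H n e t / I.
B = (2.53×10⁻⁶)(1.35×10²⁷)(1.602×10⁻¹⁹)(2.70×10⁻⁴)/0.588 ≈ 0.251 T.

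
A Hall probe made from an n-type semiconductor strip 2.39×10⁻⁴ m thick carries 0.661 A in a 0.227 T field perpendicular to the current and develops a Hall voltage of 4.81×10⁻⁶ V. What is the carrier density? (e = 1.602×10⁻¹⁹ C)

n ≈ 8.15×10²⁶ m⁻³

From V_H = IB/(n e t), n = IB/(V_H e t).
n = (0.661)(0.227)/((4.81×10⁻⁶)(1.602×10⁻¹⁹)(2.39×10⁻⁴)) ≈ 8.15×10²⁶ m⁻³.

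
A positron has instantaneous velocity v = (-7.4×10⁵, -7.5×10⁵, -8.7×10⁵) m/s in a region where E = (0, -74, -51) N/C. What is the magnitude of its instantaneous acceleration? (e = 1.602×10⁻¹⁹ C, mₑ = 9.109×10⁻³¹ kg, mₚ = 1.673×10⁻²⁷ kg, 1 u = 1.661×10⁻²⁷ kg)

|a| ≈ 1.58×10¹³ m/s²

Only an electric field acts, so F = qE = (1.602×10⁻¹⁹ C)·(0, -74.0, -51.0) = (0, -1.19×10⁻¹⁷, -8.17×10⁻¹⁸) N.
|a| = |F|/m = 1.440×10⁻¹⁷/9.109×10⁻³¹ ≈ 1.58×10¹³ m/s².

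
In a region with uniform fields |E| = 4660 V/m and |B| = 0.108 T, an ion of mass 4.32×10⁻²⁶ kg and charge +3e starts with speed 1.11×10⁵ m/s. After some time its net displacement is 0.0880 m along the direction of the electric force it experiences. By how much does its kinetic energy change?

The magnetic force is always ⟂ v and does no work; only the electric force changes KE.
ΔKE = F_E · d = |q|E d = (4.806×10⁻¹⁹)(4660)(0.0880) ≈ 1.97×10⁻¹⁶ J.

ΔKE ≈ 1.97×10⁻¹⁶ J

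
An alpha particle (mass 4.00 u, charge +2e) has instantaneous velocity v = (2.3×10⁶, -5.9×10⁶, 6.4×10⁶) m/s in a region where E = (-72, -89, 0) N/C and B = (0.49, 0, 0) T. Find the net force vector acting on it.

F ≈ (-2.31×10⁻¹⁷, 1.00×10⁻¹², 9.26×10⁻¹³) N

v×B = (0, 3.14×10⁶, 2.89×10⁶) N/C.
E + v×B = (-72.0, 3.14×10⁶, 2.89×10⁶) N/C.
F = q(E + v×B) = (3.204×10⁻¹⁹ C)·(-72.0, 3.14×10⁶, 2.89×10⁶) = (-2.31×10⁻¹⁷, 1.00×10⁻¹², 9.26×10⁻¹³) N.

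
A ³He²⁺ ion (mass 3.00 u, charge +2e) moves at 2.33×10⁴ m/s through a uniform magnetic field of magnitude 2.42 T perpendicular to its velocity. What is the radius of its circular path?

r ≈ 1.50×10⁻⁴ m

The magnetic force provides the centripetal force: |q|vB = mv²/r.
r = mv/(|q|B) = (4.983×10⁻²⁷)(2.33×10⁴)/((3.204×10⁻¹⁹)(2.42)) ≈ 1.50×10⁻⁴ m.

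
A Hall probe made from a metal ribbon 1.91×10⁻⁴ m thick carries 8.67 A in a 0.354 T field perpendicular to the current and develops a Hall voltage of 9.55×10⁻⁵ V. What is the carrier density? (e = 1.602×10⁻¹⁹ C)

n ≈ 1.05×10²⁷ m⁻³

From V_H = IB/(n e t), n = IB/(V_H e t).
n = (8.67)(0.354)/((9.55×10⁻⁵)(1.602×10⁻¹⁹)(1.91×10⁻⁴)) ≈ 1.05×10²⁷ m⁻³.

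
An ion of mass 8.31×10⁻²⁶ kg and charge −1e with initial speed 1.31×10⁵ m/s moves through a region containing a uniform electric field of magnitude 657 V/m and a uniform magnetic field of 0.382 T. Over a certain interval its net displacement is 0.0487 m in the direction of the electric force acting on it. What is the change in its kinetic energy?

ΔKE ≈ 5.13×10⁻¹⁸ J

The magnetic force is always ⟂ v and does no work; only the electric force changes KE.
ΔKE = F_E · d = |q|E d = (1.602×10⁻¹⁹)(657)(0.0487) ≈ 5.13×10⁻¹⁸ J.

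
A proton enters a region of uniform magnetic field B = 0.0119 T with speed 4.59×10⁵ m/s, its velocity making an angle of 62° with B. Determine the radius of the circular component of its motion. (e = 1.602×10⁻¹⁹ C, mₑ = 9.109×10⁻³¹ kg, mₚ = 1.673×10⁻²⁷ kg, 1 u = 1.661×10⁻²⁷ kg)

r ≈ 0.356 m

v⊥ = v sinθ = 4.59×10⁵·sin62° ≈ 4.053×10⁵ m/s.
r = m v⊥/(|q|B) = (1.673×10⁻²⁷)(4.053×10⁵)/((1.602×10⁻¹⁹)(0.0119)) ≈ 0.356 m.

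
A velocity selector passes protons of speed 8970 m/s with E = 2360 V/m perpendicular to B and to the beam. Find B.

B = 0.263 T

Balance of forces in the selector: qE = qvB ⇒ B = E/v.
B = 2360/8970 = 0.263 T.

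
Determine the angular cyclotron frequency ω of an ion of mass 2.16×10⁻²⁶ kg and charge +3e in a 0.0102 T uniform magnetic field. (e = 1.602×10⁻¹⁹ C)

ω ≈ 2.27×10⁵ rad/s

ω = |q|B/m.
ω = (4.806×10⁻¹⁹)(0.0102)/2.16×10⁻²⁶ ≈ 2.27×10⁵ rad/s.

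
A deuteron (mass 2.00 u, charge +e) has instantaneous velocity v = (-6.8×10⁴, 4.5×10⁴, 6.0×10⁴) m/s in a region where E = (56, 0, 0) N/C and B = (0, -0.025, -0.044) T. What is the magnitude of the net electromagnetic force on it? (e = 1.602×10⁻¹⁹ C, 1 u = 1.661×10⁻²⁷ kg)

v×B = (-480, -2990, 1700) N/C.
E + v×B = (-424, -2990, 1700) N/C.
F = q(E + v×B) = (1.602×10⁻¹⁹ C)·(-424, -2990, 1700) = (-6.79×10⁻¹⁷, -4.79×10⁻¹⁶, 2.72×10⁻¹⁶) N.
|F| = 5.55×10⁻¹⁶ N.

|F| ≈ 5.55×10⁻¹⁶ N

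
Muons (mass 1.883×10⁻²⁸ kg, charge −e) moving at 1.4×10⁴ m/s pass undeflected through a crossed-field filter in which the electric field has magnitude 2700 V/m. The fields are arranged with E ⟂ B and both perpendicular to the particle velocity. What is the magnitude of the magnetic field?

Balance of forces in the selector: qE = qvB ⇒ B = E/v.
B = 2700/1.4×10⁴ = 0.19 T.

B = 0.19 T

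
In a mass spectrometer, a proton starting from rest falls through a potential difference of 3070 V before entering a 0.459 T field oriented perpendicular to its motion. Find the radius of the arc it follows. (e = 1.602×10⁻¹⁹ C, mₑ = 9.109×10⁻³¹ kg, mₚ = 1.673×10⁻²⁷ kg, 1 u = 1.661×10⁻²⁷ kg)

Acceleration: |q|V = ½mv² ⇒ v = √(2|q|V/m) = √(2·1.602×10⁻¹⁹·3070/1.673×10⁻²⁷) ≈ 7.668×10⁵ m/s.
In the field: r = mv/(|q|B) = (1.673×10⁻²⁷)(7.668×10⁵)/((1.602×10⁻¹⁹)(0.459)) ≈ 0.0174 m.

r ≈ 0.0174 m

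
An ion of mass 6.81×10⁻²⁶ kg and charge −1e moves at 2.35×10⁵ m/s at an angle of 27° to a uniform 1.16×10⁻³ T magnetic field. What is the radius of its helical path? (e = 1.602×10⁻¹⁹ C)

r ≈ 39.1 m

v⊥ = v sinθ = 2.35×10⁵·sin27° ≈ 1.067×10⁵ m/s.
r = m v⊥/(|q|B) = (6.81×10⁻²⁶)(1.067×10⁵)/((1.602×10⁻¹⁹)(1.16×10⁻³)) ≈ 39.1 m.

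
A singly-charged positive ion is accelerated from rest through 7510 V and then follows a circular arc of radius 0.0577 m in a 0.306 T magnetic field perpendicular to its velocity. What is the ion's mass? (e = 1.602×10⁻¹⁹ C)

m ≈ 3.32×10⁻²⁷ kg

Combine |q|V = ½mv² and r = mv/(|q|B): eliminate v to get m = qB²r²/(2V).
m = (1.602×10⁻¹⁹)(0.306)²(0.0577)²/(2·7510) ≈ 3.32×10⁻²⁷ kg.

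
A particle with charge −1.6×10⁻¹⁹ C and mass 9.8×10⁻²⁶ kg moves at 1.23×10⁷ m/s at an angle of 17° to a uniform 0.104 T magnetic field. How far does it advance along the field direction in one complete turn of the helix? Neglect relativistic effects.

v∥ = v cosθ = 1.23×10⁷·cos17° ≈ 1.176×10⁷ m/s.
T = 2πm/(|q|B) = 2π(9.8×10⁻²⁶)/((1.6×10⁻¹⁹)(0.104)) ≈ 3.700×10⁻⁵ s.
pitch = v∥ T = (1.176×10⁷)(3.700×10⁻⁵) ≈ 435 m.

p ≈ 435 m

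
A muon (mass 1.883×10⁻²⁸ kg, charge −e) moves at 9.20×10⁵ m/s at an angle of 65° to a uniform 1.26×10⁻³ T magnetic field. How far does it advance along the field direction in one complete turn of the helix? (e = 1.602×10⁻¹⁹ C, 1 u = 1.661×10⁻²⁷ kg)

v∥ = v cosθ = 9.20×10⁵·cos65° ≈ 3.888×10⁵ m/s.
T = 2πm/(|q|B) = 2π(1.883×10⁻²⁸)/((1.602×10⁻¹⁹)(1.26×10⁻³)) ≈ 5.861×10⁻⁶ s.
pitch = v∥ T = (3.888×10⁵)(5.861×10⁻⁶) ≈ 2.28 m.

p ≈ 2.28 m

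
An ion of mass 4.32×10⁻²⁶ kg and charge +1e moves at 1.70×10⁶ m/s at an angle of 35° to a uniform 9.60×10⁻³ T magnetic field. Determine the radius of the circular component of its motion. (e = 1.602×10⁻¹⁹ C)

r ≈ 27.4 m

v⊥ = v sinθ = 1.70×10⁶·sin35° ≈ 9.751×10⁵ m/s.
r = m v⊥/(|q|B) = (4.32×10⁻²⁶)(9.751×10⁵)/((1.602×10⁻¹⁹)(9.60×10⁻³)) ≈ 27.4 m.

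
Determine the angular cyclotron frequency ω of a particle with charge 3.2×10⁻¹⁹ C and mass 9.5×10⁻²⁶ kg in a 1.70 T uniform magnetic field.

ω ≈ 5.73×10⁶ rad/s

ω = |q|B/m.
ω = (3.2×10⁻¹⁹)(1.70)/9.5×10⁻²⁶ ≈ 5.73×10⁶ rad/s.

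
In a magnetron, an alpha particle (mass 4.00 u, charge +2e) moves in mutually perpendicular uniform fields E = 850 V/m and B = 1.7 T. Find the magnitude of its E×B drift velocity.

v_d ≈ 500 m/s

The steady drift has the magnetic force balancing the electric force, so v_d = E/B.
v_d = 850/1.7 = 500 m/s.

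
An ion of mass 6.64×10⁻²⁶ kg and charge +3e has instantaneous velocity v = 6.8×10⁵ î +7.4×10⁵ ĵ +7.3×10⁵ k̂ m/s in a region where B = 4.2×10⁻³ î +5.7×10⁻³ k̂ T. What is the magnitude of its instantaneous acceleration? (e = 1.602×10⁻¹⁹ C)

v×B = (4220, -810, -3110) N/C.
F = q v×B = (4.806×10⁻¹⁹ C)·(4220, -810, -3110) = (2.03×10⁻¹⁵, -3.89×10⁻¹⁶, -1.49×10⁻¹⁵) N.
|a| = |F|/m = 2.548×10⁻¹⁵/6.64×10⁻²⁶ ≈ 3.84×10¹⁰ m/s².

|a| ≈ 3.84×10¹⁰ m/s²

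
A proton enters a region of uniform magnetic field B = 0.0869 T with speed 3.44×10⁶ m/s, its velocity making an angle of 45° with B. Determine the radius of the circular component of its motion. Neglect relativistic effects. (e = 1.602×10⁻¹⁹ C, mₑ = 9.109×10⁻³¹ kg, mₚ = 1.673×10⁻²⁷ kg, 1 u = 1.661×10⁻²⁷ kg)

r ≈ 0.292 m

v⊥ = v sinθ = 3.44×10⁶·sin45° ≈ 2.432×10⁶ m/s.
r = m v⊥/(|q|B) = (1.673×10⁻²⁷)(2.432×10⁶)/((1.602×10⁻¹⁹)(0.0869)) ≈ 0.292 m.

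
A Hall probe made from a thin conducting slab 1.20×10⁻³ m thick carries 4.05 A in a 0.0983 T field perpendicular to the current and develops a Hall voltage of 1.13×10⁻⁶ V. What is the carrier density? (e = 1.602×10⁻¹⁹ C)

From V_H = IB/(n e t), n = IB/(V_H e t).
n = (4.05)(0.0983)/((1.13×10⁻⁶)(1.602×10⁻¹⁹)(1.20×10⁻³)) ≈ 1.83×10²⁷ m⁻³.

n ≈ 1.83×10²⁷ m⁻³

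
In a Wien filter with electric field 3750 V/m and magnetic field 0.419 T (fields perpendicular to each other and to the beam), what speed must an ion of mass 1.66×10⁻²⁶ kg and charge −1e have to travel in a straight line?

v = 8950 m/s

Zero net Lorentz force requires |qE| = |q v×B|, i.e. E = vB.
v = E/B = 3750/0.419 = 8950 m/s.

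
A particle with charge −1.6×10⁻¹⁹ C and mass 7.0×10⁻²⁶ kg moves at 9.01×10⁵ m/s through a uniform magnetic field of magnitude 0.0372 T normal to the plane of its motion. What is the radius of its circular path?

r ≈ 10.6 m

The magnetic force provides the centripetal force: |q|vB = mv²/r.
r = mv/(|q|B) = (7.0×10⁻²⁶)(9.01×10⁵)/((1.6×10⁻¹⁹)(0.0372)) ≈ 10.6 m.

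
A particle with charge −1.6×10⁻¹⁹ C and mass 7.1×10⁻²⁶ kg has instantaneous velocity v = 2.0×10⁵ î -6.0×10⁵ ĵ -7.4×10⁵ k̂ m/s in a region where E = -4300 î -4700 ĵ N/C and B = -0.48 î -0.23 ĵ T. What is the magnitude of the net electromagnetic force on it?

|F| ≈ 8.23×10⁻¹⁴ N

v×B = (-1.70×10⁵, 3.55×10⁵, -3.34×10⁵) N/C.
E + v×B = (-1.74×10⁵, 3.50×10⁵, -3.34×10⁵) N/C.
F = q(E + v×B) = (−1.6×10⁻¹⁹ C)·(-1.74×10⁵, 3.50×10⁵, -3.34×10⁵) = (2.79×10⁻¹⁴, -5.61×10⁻¹⁴, 5.34×10⁻¹⁴) N.
|F| = 8.23×10⁻¹⁴ N.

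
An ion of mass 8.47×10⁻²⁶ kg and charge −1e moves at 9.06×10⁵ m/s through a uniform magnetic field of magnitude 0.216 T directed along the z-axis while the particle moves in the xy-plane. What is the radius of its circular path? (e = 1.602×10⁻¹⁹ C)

The magnetic force provides the centripetal force: |q|vB = mv²/r.
r = mv/(|q|B) = (8.47×10⁻²⁶)(9.06×10⁵)/((1.602×10⁻¹⁹)(0.216)) ≈ 2.22 m.

r ≈ 2.22 m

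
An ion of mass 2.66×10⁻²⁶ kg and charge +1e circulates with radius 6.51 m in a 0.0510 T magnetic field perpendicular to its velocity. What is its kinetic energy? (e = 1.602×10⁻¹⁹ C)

v = |q|Br/m, then KE = ½mv² = (qBr)²/(2m).
v = (1.602×10⁻¹⁹)(0.0510)(6.51)/2.66×10⁻²⁶ ≈ 2.000×10⁶ m/s.
KE = ½(2.66×10⁻²⁶)(2.000×10⁶)² ≈ 5.32×10⁻¹⁴ J.

KE ≈ 5.32×10⁻¹⁴ J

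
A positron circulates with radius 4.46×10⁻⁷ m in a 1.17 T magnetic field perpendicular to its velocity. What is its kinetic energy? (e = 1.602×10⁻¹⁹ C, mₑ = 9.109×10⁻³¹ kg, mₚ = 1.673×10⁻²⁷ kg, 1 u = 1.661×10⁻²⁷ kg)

KE ≈ 0.0239 eV

v = |q|Br/m, then KE = ½mv² = (qBr)²/(2m).
v = (1.602×10⁻¹⁹)(1.17)(4.46×10⁻⁷)/9.109×10⁻³¹ ≈ 9.177×10⁴ m/s.
KE = ½(9.109×10⁻³¹)(9.177×10⁴)² ≈ 3.84×10⁻²¹ J = 0.0239 eV.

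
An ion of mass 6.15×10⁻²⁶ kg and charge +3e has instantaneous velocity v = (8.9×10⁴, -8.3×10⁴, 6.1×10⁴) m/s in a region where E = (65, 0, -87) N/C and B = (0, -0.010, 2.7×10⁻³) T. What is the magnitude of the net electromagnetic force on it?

|F| ≈ 5.30×10⁻¹⁶ N

v×B = (386, -240, -890) N/C.
E + v×B = (451, -240, -977) N/C.
F = q(E + v×B) = (4.806×10⁻¹⁹ C)·(451, -240, -977) = (2.17×10⁻¹⁶, -1.15×10⁻¹⁶, -4.70×10⁻¹⁶) N.
|F| = 5.30×10⁻¹⁶ N.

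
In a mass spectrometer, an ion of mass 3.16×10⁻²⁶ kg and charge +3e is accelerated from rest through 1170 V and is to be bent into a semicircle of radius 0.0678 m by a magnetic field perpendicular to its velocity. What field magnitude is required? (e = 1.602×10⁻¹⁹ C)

B ≈ 0.183 T

v = √(2|q|V/m) = √(2·4.806×10⁻¹⁹·1170/3.16×10⁻²⁶) ≈ 1.886×10⁵ m/s.
B = mv/(|q|r) = (3.16×10⁻²⁶)(1.886×10⁵)/((4.806×10⁻¹⁹)(0.0678)) ≈ 0.183 T.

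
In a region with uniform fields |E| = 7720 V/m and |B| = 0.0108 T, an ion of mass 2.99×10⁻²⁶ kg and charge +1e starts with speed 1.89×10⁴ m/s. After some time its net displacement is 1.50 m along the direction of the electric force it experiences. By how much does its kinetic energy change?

The magnetic force is always ⟂ v and does no work; only the electric force changes KE.
ΔKE = F_E · d = |q|E d = (1.602×10⁻¹⁹)(7720)(1.50) ≈ 1.86×10⁻¹⁵ J.

ΔKE ≈ 1.86×10⁻¹⁵ J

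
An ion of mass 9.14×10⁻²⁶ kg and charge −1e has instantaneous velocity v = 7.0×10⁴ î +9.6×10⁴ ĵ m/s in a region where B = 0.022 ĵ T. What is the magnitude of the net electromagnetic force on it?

v×B = (0, 0, 1540) N/C.
F = q v×B = (−1.602×10⁻¹⁹ C)·(0, 0, 1540) = (0, 0, -2.47×10⁻¹⁶) N.
|F| = 2.47×10⁻¹⁶ N.

|F| ≈ 2.47×10⁻¹⁶ N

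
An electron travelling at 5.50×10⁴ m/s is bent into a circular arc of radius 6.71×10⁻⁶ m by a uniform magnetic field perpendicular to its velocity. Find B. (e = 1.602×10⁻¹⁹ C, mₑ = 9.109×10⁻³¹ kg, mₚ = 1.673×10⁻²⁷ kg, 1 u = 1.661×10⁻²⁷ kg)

B ≈ 0.0466 T

From |q|vB = mv²/r, B = mv/(|q|r).
B = (9.109×10⁻³¹)(5.50×10⁴)/((1.602×10⁻¹⁹)(6.71×10⁻⁶)) ≈ 0.0466 T.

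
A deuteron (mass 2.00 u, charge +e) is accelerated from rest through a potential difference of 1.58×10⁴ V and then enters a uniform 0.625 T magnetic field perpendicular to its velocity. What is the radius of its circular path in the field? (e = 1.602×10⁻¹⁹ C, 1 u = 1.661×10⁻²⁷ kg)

Acceleration: |q|V = ½mv² ⇒ v = √(2|q|V/m) = √(2·1.602×10⁻¹⁹·1.58×10⁴/3.322×10⁻²⁷) ≈ 1.234×10⁶ m/s.
In the field: r = mv/(|q|B) = (3.322×10⁻²⁷)(1.234×10⁶)/((1.602×10⁻¹⁹)(0.625)) ≈ 0.0410 m.

r ≈ 0.0410 m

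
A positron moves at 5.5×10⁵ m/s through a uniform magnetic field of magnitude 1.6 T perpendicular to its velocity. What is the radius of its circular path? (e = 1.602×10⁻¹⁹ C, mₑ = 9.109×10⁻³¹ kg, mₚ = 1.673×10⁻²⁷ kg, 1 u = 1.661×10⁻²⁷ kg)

r ≈ 2.0×10⁻⁶ m

The magnetic force provides the centripetal force: |q|vB = mv²/r.
r = mv/(|q|B) = (9.109×10⁻³¹)(5.5×10⁵)/((1.602×10⁻¹⁹)(1.6)) ≈ 2.0×10⁻⁶ m.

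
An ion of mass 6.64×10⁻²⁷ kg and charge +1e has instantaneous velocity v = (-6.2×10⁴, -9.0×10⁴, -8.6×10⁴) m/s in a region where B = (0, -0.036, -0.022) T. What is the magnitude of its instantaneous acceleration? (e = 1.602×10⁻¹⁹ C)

v×B = (-1120, -1360, 2230) N/C.
F = q v×B = (1.602×10⁻¹⁹ C)·(-1120, -1360, 2230) = (-1.79×10⁻¹⁶, -2.19×10⁻¹⁶, 3.58×10⁻¹⁶) N.
|a| = |F|/m = 4.556×10⁻¹⁶/6.64×10⁻²⁷ ≈ 6.86×10¹⁰ m/s².

|a| ≈ 6.86×10¹⁰ m/s²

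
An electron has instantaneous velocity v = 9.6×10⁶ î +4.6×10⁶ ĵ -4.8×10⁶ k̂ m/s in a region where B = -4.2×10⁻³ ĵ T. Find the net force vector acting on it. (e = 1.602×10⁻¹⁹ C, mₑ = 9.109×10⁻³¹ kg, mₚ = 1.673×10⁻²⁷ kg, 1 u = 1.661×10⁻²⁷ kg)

v×B = (-2.02×10⁴, 0, -4.03×10⁴) N/C.
F = q v×B = (−1.602×10⁻¹⁹ C)·(-2.02×10⁴, 0, -4.03×10⁴) = (3.23×10⁻¹⁵, 0, 6.46×10⁻¹⁵) N.

F ≈ (3.23×10⁻¹⁵, 0, 6.46×10⁻¹⁵) N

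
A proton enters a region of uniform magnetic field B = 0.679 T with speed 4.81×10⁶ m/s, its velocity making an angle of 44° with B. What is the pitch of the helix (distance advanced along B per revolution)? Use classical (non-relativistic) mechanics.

p ≈ 0.334 m

v∥ = v cosθ = 4.81×10⁶·cos44° ≈ 3.460×10⁶ m/s.
T = 2πm/(|q|B) = 2π(1.673×10⁻²⁷)/((1.602×10⁻¹⁹)(0.679)) ≈ 9.664×10⁻⁸ s.
pitch = v∥ T = (3.460×10⁶)(9.664×10⁻⁸) ≈ 0.334 m.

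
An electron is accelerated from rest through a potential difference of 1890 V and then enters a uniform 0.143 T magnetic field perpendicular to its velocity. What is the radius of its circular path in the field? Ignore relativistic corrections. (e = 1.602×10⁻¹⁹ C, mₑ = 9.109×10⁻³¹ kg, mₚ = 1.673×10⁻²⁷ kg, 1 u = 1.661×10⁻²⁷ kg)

Acceleration: |q|V = ½mv² ⇒ v = √(2|q|V/m) = √(2·1.602×10⁻¹⁹·1890/9.109×10⁻³¹) ≈ 2.578×10⁷ m/s.
In the field: r = mv/(|q|B) = (9.109×10⁻³¹)(2.578×10⁷)/((1.602×10⁻¹⁹)(0.143)) ≈ 1.03×10⁻³ m.

r ≈ 1.03×10⁻³ m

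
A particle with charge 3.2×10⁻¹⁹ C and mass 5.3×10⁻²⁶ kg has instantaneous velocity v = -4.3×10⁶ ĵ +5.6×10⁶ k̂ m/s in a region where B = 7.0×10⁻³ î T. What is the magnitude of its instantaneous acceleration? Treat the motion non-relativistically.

|a| ≈ 2.98×10¹¹ m/s²

v×B = (0, 3.92×10⁴, 3.01×10⁴) N/C.
F = q v×B = (3.2×10⁻¹⁹ C)·(0, 3.92×10⁴, 3.01×10⁴) = (0, 1.25×10⁻¹⁴, 9.63×10⁻¹⁵) N.
|a| = |F|/m = 1.582×10⁻¹⁴/5.3×10⁻²⁶ ≈ 2.98×10¹¹ m/s².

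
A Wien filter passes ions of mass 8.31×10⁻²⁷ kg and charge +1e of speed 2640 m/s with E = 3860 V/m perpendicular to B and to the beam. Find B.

B = 1.46 T

Balance of forces in the selector: qE = qvB ⇒ B = E/v.
B = 3860/2640 = 1.46 T.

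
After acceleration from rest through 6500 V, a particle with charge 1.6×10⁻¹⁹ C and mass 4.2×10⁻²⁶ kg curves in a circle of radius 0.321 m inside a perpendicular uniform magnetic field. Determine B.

v = √(2|q|V/m) = √(2·1.6×10⁻¹⁹·6500/4.2×10⁻²⁶) ≈ 2.225×10⁵ m/s.
B = mv/(|q|r) = (4.2×10⁻²⁶)(2.225×10⁵)/((1.6×10⁻¹⁹)(0.321)) ≈ 0.182 T.

B ≈ 0.182 T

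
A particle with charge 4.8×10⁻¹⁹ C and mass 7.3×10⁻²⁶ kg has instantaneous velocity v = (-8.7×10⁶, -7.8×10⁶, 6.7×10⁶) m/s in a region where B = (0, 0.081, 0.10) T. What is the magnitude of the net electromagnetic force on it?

v×B = (-1.32×10⁶, 8.70×10⁵, -7.05×10⁵) N/C.
F = q v×B = (4.8×10⁻¹⁹ C)·(-1.32×10⁶, 8.70×10⁵, -7.05×10⁵) = (-6.35×10⁻¹³, 4.18×10⁻¹³, -3.38×10⁻¹³) N.
|F| = 8.32×10⁻¹³ N.

|F| ≈ 8.32×10⁻¹³ N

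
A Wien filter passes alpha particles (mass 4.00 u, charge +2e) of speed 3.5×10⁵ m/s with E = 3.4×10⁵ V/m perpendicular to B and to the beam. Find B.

Balance of forces in the selector: qE = qvB ⇒ B = E/v.
B = 3.4×10⁵/3.5×10⁵ = 0.97 T.

B = 0.97 T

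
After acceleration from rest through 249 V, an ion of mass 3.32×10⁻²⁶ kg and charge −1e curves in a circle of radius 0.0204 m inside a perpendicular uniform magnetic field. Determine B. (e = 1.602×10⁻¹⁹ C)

B ≈ 0.498 T

v = √(2|q|V/m) = √(2·1.602×10⁻¹⁹·249/3.32×10⁻²⁶) ≈ 4.902×10⁴ m/s.
B = mv/(|q|r) = (3.32×10⁻²⁶)(4.902×10⁴)/((1.602×10⁻¹⁹)(0.0204)) ≈ 0.498 T.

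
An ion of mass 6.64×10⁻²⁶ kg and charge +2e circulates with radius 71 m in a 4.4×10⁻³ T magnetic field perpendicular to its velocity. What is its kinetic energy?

KE ≈ 4.7×10⁵ eV

v = |q|Br/m, then KE = ½mv² = (qBr)²/(2m).
v = (3.204×10⁻¹⁹)(4.4×10⁻³)(71)/6.64×10⁻²⁶ ≈ 1.507×10⁶ m/s.
KE = ½(6.64×10⁻²⁶)(1.507×10⁶)² ≈ 7.5×10⁻¹⁴ J = 4.7×10⁵ eV.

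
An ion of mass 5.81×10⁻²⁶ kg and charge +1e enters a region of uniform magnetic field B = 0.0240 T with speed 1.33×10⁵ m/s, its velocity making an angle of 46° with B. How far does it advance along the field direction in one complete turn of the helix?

v∥ = v cosθ = 1.33×10⁵·cos46° ≈ 9.239×10⁴ m/s.
T = 2πm/(|q|B) = 2π(5.81×10⁻²⁶)/((1.602×10⁻¹⁹)(0.0240)) ≈ 9.495×10⁻⁵ s.
pitch = v∥ T = (9.239×10⁴)(9.495×10⁻⁵) ≈ 8.77 m.

p ≈ 8.77 m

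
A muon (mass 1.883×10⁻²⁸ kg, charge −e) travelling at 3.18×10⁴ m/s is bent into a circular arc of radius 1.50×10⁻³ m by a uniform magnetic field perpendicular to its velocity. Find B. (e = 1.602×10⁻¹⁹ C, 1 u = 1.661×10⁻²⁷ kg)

From |q|vB = mv²/r, B = mv/(|q|r).
B = (1.883×10⁻²⁸)(3.18×10⁴)/((1.602×10⁻¹⁹)(1.50×10⁻³)) ≈ 0.0249 T.

B ≈ 0.0249 T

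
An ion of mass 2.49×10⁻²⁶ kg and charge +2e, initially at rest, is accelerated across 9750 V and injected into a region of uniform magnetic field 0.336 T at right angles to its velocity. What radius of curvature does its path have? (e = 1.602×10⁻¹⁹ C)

Acceleration: |q|V = ½mv² ⇒ v = √(2|q|V/m) = √(2·3.204×10⁻¹⁹·9750/2.49×10⁻²⁶) ≈ 5.009×10⁵ m/s.
In the field: r = mv/(|q|B) = (2.49×10⁻²⁶)(5.009×10⁵)/((3.204×10⁻¹⁹)(0.336)) ≈ 0.116 m.

r ≈ 0.116 m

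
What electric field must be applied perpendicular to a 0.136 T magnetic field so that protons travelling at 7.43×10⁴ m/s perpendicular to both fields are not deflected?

E = 1.01×10⁴ V/m

For straight-line motion qE = qvB, so E = vB.
E = 7.43×10⁴ × 0.136 = 1.01×10⁴ V/m.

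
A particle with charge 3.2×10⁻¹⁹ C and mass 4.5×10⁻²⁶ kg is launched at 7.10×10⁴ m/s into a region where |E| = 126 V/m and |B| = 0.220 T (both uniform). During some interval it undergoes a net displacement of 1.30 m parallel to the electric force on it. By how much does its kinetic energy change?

The magnetic force is always ⟂ v and does no work; only the electric force changes KE.
ΔKE = F_E · d = |q|E d = (3.2×10⁻¹⁹)(126)(1.30) ≈ 5.24×10⁻¹⁷ J.

ΔKE ≈ 5.24×10⁻¹⁷ J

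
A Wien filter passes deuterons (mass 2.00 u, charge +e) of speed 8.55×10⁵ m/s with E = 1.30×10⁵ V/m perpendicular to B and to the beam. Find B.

Balance of forces in the selector: qE = qvB ⇒ B = E/v.
B = 1.30×10⁵/8.55×10⁵ = 0.152 T.

B = 0.152 T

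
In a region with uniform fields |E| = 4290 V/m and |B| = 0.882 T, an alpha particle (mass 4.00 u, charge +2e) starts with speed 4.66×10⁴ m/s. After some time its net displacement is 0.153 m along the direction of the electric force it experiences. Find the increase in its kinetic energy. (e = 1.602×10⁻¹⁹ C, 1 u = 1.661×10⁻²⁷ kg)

ΔKE ≈ 2.10×10⁻¹⁶ J

The magnetic force is always ⟂ v and does no work; only the electric force changes KE.
ΔKE = F_E · d = |q|E d = (3.204×10⁻¹⁹)(4290)(0.153) ≈ 2.10×10⁻¹⁶ J.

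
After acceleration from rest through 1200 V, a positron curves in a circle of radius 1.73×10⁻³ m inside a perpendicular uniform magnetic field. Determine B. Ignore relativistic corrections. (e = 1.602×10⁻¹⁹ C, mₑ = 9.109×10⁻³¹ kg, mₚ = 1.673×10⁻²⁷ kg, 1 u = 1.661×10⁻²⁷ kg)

B ≈ 0.0675 T

v = √(2|q|V/m) = √(2·1.602×10⁻¹⁹·1200/9.109×10⁻³¹) ≈ 2.054×10⁷ m/s.
B = mv/(|q|r) = (9.109×10⁻³¹)(2.054×10⁷)/((1.602×10⁻¹⁹)(1.73×10⁻³)) ≈ 0.0675 T.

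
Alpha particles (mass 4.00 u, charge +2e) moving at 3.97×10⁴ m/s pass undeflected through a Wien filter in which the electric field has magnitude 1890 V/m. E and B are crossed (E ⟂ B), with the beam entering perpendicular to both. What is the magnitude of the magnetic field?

B = 0.0476 T

Balance of forces in the selector: qE = qvB ⇒ B = E/v.
B = 1890/3.97×10⁴ = 0.0476 T.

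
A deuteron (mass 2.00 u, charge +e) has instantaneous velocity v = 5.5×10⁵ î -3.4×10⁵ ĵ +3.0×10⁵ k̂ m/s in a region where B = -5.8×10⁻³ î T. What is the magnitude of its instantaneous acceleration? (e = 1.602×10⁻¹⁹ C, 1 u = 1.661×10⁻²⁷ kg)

|a| ≈ 1.27×10¹¹ m/s²

v×B = (0, -1740, -1970) N/C.
F = q v×B = (1.602×10⁻¹⁹ C)·(0, -1740, -1970) = (0, -2.79×10⁻¹⁶, -3.16×10⁻¹⁶) N.
|a| = |F|/m = 4.213×10⁻¹⁶/3.322×10⁻²⁷ ≈ 1.27×10¹¹ m/s².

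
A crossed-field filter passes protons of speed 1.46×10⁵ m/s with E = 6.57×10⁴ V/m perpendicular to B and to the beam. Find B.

B = 0.450 T

Balance of forces in the selector: qE = qvB ⇒ B = E/v.
B = 6.57×10⁴/1.46×10⁵ = 0.450 T.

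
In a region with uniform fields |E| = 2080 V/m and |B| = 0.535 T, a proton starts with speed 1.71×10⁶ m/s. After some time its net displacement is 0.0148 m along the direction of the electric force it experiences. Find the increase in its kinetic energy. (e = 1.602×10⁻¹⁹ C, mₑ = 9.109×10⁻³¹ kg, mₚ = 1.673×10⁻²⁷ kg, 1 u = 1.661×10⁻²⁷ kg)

The magnetic force is always ⟂ v and does no work; only the electric force changes KE.
ΔKE = F_E · d = |q|E d = (1.602×10⁻¹⁹)(2080)(0.0148) ≈ 4.93×10⁻¹⁸ J.

ΔKE ≈ 4.93×10⁻¹⁸ J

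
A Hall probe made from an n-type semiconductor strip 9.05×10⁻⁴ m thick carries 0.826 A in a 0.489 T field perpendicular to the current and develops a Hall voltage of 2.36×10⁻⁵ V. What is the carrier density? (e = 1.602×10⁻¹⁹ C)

n ≈ 1.18×10²⁶ m⁻³

From V_H = IB/(n e t), n = IB/(V_H e t).
n = (0.826)(0.489)/((2.36×10⁻⁵)(1.602×10⁻¹⁹)(9.05×10⁻⁴)) ≈ 1.18×10²⁶ m⁻³.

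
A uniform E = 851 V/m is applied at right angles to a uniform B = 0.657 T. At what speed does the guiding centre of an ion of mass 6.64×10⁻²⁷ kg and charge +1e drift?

The steady drift has the magnetic force balancing the electric force, so v_d = E/B.
v_d = 851/0.657 = 1300 m/s.

v_d ≈ 1300 m/s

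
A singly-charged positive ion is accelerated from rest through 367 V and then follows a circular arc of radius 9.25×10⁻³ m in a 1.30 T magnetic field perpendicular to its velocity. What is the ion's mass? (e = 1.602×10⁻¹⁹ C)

Combine |q|V = ½mv² and r = mv/(|q|B): eliminate v to get m = qB²r²/(2V).
m = (1.602×10⁻¹⁹)(1.30)²(9.25×10⁻³)²/(2·367) ≈ 3.16×10⁻²⁶ kg.

m ≈ 3.16×10⁻²⁶ kg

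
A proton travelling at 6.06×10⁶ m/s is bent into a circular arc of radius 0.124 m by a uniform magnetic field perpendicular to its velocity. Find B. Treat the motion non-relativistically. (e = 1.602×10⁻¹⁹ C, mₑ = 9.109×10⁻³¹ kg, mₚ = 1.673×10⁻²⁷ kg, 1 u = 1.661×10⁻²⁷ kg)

From |q|vB = mv²/r, B = mv/(|q|r).
B = (1.673×10⁻²⁷)(6.06×10⁶)/((1.602×10⁻¹⁹)(0.124)) ≈ 0.510 T.

B ≈ 0.510 T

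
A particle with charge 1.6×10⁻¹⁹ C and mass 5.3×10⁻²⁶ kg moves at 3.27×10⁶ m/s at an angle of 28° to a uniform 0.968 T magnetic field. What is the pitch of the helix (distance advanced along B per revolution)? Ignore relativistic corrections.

p ≈ 6.21 m

v∥ = v cosθ = 3.27×10⁶·cos28° ≈ 2.887×10⁶ m/s.
T = 2πm/(|q|B) = 2π(5.3×10⁻²⁶)/((1.6×10⁻¹⁹)(0.968)) ≈ 2.150×10⁻⁶ s.
pitch = v∥ T = (2.887×10⁶)(2.150×10⁻⁶) ≈ 6.21 m.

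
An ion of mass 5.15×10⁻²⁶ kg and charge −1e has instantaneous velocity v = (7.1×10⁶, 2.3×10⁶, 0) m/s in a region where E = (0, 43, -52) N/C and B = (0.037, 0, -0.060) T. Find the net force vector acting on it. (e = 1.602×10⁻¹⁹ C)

v×B = (-1.38×10⁵, 4.26×10⁵, -8.51×10⁴) N/C.
E + v×B = (-1.38×10⁵, 4.26×10⁵, -8.52×10⁴) N/C.
F = q(E + v×B) = (−1.602×10⁻¹⁹ C)·(-1.38×10⁵, 4.26×10⁵, -8.52×10⁴) = (2.21×10⁻¹⁴, -6.83×10⁻¹⁴, 1.36×10⁻¹⁴) N.

F ≈ (2.21×10⁻¹⁴, -6.83×10⁻¹⁴, 1.36×10⁻¹⁴) N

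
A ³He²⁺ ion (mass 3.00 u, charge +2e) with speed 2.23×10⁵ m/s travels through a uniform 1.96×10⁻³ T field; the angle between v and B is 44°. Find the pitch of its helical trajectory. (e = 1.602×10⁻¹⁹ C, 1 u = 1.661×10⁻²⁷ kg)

v∥ = v cosθ = 2.23×10⁵·cos44° ≈ 1.604×10⁵ m/s.
T = 2πm/(|q|B) = 2π(4.983×10⁻²⁷)/((3.204×10⁻¹⁹)(1.96×10⁻³)) ≈ 4.986×10⁻⁵ s.
pitch = v∥ T = (1.604×10⁵)(4.986×10⁻⁵) ≈ 8.00 m.

p ≈ 8.00 m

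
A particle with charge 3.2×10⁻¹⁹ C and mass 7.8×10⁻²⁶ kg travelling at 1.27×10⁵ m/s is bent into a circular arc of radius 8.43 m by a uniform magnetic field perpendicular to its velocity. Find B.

B ≈ 3.67×10⁻³ T

From |q|vB = mv²/r, B = mv/(|q|r).
B = (7.8×10⁻²⁶)(1.27×10⁵)/((3.2×10⁻¹⁹)(8.43)) ≈ 3.67×10⁻³ T.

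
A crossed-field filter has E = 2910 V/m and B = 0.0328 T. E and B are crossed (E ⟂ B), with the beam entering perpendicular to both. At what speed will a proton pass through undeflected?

v = 8.87×10⁴ m/s

For undeflected motion the electric and magnetic forces balance: qE = qvB.
v = E/B = 2910/0.0328 = 8.87×10⁴ m/s.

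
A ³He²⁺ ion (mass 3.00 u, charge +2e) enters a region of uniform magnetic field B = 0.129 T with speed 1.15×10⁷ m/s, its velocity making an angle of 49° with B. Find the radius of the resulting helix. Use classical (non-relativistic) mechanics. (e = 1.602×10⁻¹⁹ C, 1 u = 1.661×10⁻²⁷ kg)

v⊥ = v sinθ = 1.15×10⁷·sin49° ≈ 8.679×10⁶ m/s.
r = m v⊥/(|q|B) = (4.983×10⁻²⁷)(8.679×10⁶)/((3.204×10⁻¹⁹)(0.129)) ≈ 1.05 m.

r ≈ 1.05 m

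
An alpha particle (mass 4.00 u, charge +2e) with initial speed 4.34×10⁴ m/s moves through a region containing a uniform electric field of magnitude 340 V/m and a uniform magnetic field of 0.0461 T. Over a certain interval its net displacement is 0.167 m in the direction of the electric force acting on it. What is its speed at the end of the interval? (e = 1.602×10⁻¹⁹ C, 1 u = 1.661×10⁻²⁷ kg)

v_f ≈ 8.58×10⁴ m/s

B does no work; ΔKE = |q|E d.
½mv_f² = ½mv₀² + |q|Ed = ½(6.644×10⁻²⁷)(4.34×10⁴)² + (3.204×10⁻¹⁹)(340)(0.167) ≈ 6.257×10⁻¹⁸ J + 1.819×10⁻¹⁷ J ≈ 2.445×10⁻¹⁷ J.
v_f = √(2·2.445×10⁻¹⁷/6.644×10⁻²⁷) ≈ 8.58×10⁴ m/s.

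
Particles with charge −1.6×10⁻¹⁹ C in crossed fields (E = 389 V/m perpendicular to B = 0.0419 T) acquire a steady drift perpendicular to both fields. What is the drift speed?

In crossed fields the guiding centre drifts at v_d = |E×B|/B² = E/B, independent of charge and mass.
v_d = 389/0.0419 = 9280 m/s.

v_d ≈ 9280 m/s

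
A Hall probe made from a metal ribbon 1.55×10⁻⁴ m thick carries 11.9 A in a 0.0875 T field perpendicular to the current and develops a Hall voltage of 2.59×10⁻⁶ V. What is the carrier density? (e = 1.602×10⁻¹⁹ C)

From V_H = IB/(n e t), n = IB/(V_H e t).
n = (11.9)(0.0875)/((2.59×10⁻⁶)(1.602×10⁻¹⁹)(1.55×10⁻⁴)) ≈ 1.62×10²⁸ m⁻³.

n ≈ 1.62×10²⁸ m⁻³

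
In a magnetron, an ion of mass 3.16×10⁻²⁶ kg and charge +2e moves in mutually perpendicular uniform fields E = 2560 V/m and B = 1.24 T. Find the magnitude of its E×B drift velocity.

In crossed fields the guiding centre drifts at v_d = |E×B|/B² = E/B, independent of charge and mass.
v_d = 2560/1.24 = 2060 m/s.

v_d ≈ 2060 m/s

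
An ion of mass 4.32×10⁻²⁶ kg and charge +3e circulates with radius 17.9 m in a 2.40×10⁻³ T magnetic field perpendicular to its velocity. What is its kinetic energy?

KE ≈ 3.08×10⁴ eV

v = |q|Br/m, then KE = ½mv² = (qBr)²/(2m).
v = (4.806×10⁻¹⁹)(2.40×10⁻³)(17.9)/4.32×10⁻²⁶ ≈ 4.779×10⁵ m/s.
KE = ½(4.32×10⁻²⁶)(4.779×10⁵)² ≈ 4.93×10⁻¹⁵ J = 3.08×10⁴ eV.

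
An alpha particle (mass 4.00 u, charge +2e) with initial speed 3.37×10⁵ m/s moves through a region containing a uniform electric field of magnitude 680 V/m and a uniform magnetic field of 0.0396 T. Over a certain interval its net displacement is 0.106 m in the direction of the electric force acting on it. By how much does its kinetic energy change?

The magnetic force is always ⟂ v and does no work; only the electric force changes KE.
ΔKE = F_E · d = |q|E d = (3.204×10⁻¹⁹)(680)(0.106) ≈ 2.31×10⁻¹⁷ J.

ΔKE ≈ 2.31×10⁻¹⁷ J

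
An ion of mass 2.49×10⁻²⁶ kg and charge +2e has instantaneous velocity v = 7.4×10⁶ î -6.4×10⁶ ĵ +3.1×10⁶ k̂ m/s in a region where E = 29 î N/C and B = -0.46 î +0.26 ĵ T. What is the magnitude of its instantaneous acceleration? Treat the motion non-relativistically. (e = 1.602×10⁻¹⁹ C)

|a| ≈ 2.48×10¹³ m/s²

v×B = (-8.06×10⁵, -1.43×10⁶, -1.02×10⁶) N/C.
E + v×B = (-8.06×10⁵, -1.43×10⁶, -1.02×10⁶) N/C.
F = q(E + v×B) = (3.204×10⁻¹⁹ C)·(-8.06×10⁵, -1.43×10⁶, -1.02×10⁶) = (-2.58×10⁻¹³, -4.57×10⁻¹³, -3.27×10⁻¹³) N.
|a| = |F|/m = 6.183×10⁻¹³/2.49×10⁻²⁶ ≈ 2.48×10¹³ m/s².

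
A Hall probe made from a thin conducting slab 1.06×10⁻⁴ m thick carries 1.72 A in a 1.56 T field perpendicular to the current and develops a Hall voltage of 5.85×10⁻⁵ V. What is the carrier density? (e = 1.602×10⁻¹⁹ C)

n ≈ 2.70×10²⁷ m⁻³

From V_H = IB/(n e t), n = IB/(V_H e t).
n = (1.72)(1.56)/((5.85×10⁻⁵)(1.602×10⁻¹⁹)(1.06×10⁻⁴)) ≈ 2.70×10²⁷ m⁻³.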